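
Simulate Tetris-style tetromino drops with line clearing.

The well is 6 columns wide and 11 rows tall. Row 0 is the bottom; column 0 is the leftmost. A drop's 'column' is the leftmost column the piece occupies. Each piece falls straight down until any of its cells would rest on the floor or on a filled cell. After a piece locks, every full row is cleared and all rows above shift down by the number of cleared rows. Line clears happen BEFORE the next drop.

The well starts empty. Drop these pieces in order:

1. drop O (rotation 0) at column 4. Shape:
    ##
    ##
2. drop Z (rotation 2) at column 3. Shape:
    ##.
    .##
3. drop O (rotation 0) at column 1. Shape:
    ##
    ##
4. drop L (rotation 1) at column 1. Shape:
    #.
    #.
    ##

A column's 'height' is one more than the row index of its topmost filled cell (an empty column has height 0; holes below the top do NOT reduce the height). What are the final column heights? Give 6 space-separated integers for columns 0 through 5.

Answer: 0 5 3 4 4 3

Derivation:
Drop 1: O rot0 at col 4 lands with bottom-row=0; cleared 0 line(s) (total 0); column heights now [0 0 0 0 2 2], max=2
Drop 2: Z rot2 at col 3 lands with bottom-row=2; cleared 0 line(s) (total 0); column heights now [0 0 0 4 4 3], max=4
Drop 3: O rot0 at col 1 lands with bottom-row=0; cleared 0 line(s) (total 0); column heights now [0 2 2 4 4 3], max=4
Drop 4: L rot1 at col 1 lands with bottom-row=2; cleared 0 line(s) (total 0); column heights now [0 5 3 4 4 3], max=5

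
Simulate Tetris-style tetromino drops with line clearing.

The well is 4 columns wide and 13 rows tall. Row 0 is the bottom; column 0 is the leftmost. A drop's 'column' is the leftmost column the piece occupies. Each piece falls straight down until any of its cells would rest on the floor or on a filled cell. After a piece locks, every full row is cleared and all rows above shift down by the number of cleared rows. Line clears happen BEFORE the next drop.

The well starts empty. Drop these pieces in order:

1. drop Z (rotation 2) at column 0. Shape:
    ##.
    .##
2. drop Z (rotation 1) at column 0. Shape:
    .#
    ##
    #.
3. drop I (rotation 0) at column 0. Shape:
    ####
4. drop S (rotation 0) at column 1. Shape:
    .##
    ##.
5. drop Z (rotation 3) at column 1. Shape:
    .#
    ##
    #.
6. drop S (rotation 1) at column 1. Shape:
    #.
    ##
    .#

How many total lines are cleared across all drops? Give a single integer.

Answer: 1

Derivation:
Drop 1: Z rot2 at col 0 lands with bottom-row=0; cleared 0 line(s) (total 0); column heights now [2 2 1 0], max=2
Drop 2: Z rot1 at col 0 lands with bottom-row=2; cleared 0 line(s) (total 0); column heights now [4 5 1 0], max=5
Drop 3: I rot0 at col 0 lands with bottom-row=5; cleared 1 line(s) (total 1); column heights now [4 5 1 0], max=5
Drop 4: S rot0 at col 1 lands with bottom-row=5; cleared 0 line(s) (total 1); column heights now [4 6 7 7], max=7
Drop 5: Z rot3 at col 1 lands with bottom-row=6; cleared 0 line(s) (total 1); column heights now [4 8 9 7], max=9
Drop 6: S rot1 at col 1 lands with bottom-row=9; cleared 0 line(s) (total 1); column heights now [4 12 11 7], max=12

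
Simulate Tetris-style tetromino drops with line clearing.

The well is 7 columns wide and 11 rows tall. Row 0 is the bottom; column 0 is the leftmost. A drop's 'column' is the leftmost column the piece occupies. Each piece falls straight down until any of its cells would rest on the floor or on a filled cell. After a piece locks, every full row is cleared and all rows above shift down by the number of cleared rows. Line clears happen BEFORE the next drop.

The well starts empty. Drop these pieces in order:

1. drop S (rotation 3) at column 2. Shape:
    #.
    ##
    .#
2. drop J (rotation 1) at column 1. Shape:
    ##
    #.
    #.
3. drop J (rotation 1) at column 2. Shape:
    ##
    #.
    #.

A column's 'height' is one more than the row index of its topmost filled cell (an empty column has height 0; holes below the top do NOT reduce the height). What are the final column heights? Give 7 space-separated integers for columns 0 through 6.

Drop 1: S rot3 at col 2 lands with bottom-row=0; cleared 0 line(s) (total 0); column heights now [0 0 3 2 0 0 0], max=3
Drop 2: J rot1 at col 1 lands with bottom-row=1; cleared 0 line(s) (total 0); column heights now [0 4 4 2 0 0 0], max=4
Drop 3: J rot1 at col 2 lands with bottom-row=4; cleared 0 line(s) (total 0); column heights now [0 4 7 7 0 0 0], max=7

Answer: 0 4 7 7 0 0 0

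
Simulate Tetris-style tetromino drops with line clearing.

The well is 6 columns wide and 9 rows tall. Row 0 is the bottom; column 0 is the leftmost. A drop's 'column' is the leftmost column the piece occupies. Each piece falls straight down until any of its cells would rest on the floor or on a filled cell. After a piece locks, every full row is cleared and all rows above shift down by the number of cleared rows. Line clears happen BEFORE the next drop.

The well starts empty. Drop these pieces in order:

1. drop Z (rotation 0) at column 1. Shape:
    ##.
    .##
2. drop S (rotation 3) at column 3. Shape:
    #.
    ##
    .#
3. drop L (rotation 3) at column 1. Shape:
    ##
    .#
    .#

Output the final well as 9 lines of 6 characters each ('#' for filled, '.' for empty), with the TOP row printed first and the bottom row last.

Drop 1: Z rot0 at col 1 lands with bottom-row=0; cleared 0 line(s) (total 0); column heights now [0 2 2 1 0 0], max=2
Drop 2: S rot3 at col 3 lands with bottom-row=0; cleared 0 line(s) (total 0); column heights now [0 2 2 3 2 0], max=3
Drop 3: L rot3 at col 1 lands with bottom-row=2; cleared 0 line(s) (total 0); column heights now [0 5 5 3 2 0], max=5

Answer: ......
......
......
......
.##...
..#...
..##..
.####.
..###.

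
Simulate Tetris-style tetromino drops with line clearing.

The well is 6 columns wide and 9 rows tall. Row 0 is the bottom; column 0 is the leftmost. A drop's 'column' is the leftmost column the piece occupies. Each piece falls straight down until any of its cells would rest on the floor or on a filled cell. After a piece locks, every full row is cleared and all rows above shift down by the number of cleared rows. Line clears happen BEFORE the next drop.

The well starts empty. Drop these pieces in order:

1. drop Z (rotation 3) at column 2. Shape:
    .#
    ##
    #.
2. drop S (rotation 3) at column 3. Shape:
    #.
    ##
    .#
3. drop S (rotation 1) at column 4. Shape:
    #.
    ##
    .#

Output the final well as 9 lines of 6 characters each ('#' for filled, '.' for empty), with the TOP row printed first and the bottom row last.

Answer: ......
......
......
....#.
...###
...###
...##.
..##..
..#...

Derivation:
Drop 1: Z rot3 at col 2 lands with bottom-row=0; cleared 0 line(s) (total 0); column heights now [0 0 2 3 0 0], max=3
Drop 2: S rot3 at col 3 lands with bottom-row=2; cleared 0 line(s) (total 0); column heights now [0 0 2 5 4 0], max=5
Drop 3: S rot1 at col 4 lands with bottom-row=3; cleared 0 line(s) (total 0); column heights now [0 0 2 5 6 5], max=6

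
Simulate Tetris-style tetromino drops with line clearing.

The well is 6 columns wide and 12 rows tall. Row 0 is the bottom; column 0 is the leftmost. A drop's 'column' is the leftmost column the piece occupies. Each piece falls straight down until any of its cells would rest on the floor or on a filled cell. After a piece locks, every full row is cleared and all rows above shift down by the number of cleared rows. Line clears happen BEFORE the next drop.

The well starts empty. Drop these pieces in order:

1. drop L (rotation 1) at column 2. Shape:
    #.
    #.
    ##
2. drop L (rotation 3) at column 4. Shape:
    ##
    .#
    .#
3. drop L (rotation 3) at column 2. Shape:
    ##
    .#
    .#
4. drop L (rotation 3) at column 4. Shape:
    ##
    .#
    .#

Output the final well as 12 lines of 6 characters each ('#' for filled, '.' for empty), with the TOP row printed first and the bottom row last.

Drop 1: L rot1 at col 2 lands with bottom-row=0; cleared 0 line(s) (total 0); column heights now [0 0 3 1 0 0], max=3
Drop 2: L rot3 at col 4 lands with bottom-row=0; cleared 0 line(s) (total 0); column heights now [0 0 3 1 3 3], max=3
Drop 3: L rot3 at col 2 lands with bottom-row=1; cleared 0 line(s) (total 0); column heights now [0 0 4 4 3 3], max=4
Drop 4: L rot3 at col 4 lands with bottom-row=3; cleared 0 line(s) (total 0); column heights now [0 0 4 4 6 6], max=6

Answer: ......
......
......
......
......
......
....##
.....#
..##.#
..####
..##.#
..##.#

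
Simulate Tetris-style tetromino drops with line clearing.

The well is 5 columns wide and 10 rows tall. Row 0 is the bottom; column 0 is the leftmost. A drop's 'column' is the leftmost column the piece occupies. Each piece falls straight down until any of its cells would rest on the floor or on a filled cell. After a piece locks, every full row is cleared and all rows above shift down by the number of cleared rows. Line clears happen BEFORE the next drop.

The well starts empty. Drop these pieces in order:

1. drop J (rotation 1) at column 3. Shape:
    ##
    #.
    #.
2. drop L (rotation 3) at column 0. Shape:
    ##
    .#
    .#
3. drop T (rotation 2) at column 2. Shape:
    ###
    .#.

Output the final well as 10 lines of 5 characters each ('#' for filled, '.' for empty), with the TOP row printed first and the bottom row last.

Answer: .....
.....
.....
.....
.....
..###
...#.
##.##
.#.#.
.#.#.

Derivation:
Drop 1: J rot1 at col 3 lands with bottom-row=0; cleared 0 line(s) (total 0); column heights now [0 0 0 3 3], max=3
Drop 2: L rot3 at col 0 lands with bottom-row=0; cleared 0 line(s) (total 0); column heights now [3 3 0 3 3], max=3
Drop 3: T rot2 at col 2 lands with bottom-row=3; cleared 0 line(s) (total 0); column heights now [3 3 5 5 5], max=5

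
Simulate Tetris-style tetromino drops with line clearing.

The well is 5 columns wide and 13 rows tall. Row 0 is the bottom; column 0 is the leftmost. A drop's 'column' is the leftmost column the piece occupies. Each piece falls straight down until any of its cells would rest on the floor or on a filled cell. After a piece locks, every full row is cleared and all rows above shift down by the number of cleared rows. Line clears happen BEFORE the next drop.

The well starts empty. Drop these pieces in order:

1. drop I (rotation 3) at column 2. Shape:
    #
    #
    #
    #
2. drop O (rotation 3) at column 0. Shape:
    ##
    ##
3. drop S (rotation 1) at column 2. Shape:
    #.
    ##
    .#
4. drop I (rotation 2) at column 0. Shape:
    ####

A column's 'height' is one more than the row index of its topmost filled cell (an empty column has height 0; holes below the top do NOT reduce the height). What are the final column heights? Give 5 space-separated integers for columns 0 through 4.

Drop 1: I rot3 at col 2 lands with bottom-row=0; cleared 0 line(s) (total 0); column heights now [0 0 4 0 0], max=4
Drop 2: O rot3 at col 0 lands with bottom-row=0; cleared 0 line(s) (total 0); column heights now [2 2 4 0 0], max=4
Drop 3: S rot1 at col 2 lands with bottom-row=3; cleared 0 line(s) (total 0); column heights now [2 2 6 5 0], max=6
Drop 4: I rot2 at col 0 lands with bottom-row=6; cleared 0 line(s) (total 0); column heights now [7 7 7 7 0], max=7

Answer: 7 7 7 7 0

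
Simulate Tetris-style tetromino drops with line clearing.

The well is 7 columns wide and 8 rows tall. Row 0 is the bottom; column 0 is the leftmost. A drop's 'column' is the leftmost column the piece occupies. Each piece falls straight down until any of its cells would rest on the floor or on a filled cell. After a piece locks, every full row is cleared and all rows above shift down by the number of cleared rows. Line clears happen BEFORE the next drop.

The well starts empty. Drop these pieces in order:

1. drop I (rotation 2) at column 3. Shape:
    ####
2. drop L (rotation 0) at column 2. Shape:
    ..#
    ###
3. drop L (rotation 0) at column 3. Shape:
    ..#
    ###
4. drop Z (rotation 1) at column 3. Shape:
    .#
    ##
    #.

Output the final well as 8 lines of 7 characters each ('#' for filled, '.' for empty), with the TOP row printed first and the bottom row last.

Answer: .......
....#..
...##..
...#.#.
...###.
....#..
..###..
...####

Derivation:
Drop 1: I rot2 at col 3 lands with bottom-row=0; cleared 0 line(s) (total 0); column heights now [0 0 0 1 1 1 1], max=1
Drop 2: L rot0 at col 2 lands with bottom-row=1; cleared 0 line(s) (total 0); column heights now [0 0 2 2 3 1 1], max=3
Drop 3: L rot0 at col 3 lands with bottom-row=3; cleared 0 line(s) (total 0); column heights now [0 0 2 4 4 5 1], max=5
Drop 4: Z rot1 at col 3 lands with bottom-row=4; cleared 0 line(s) (total 0); column heights now [0 0 2 6 7 5 1], max=7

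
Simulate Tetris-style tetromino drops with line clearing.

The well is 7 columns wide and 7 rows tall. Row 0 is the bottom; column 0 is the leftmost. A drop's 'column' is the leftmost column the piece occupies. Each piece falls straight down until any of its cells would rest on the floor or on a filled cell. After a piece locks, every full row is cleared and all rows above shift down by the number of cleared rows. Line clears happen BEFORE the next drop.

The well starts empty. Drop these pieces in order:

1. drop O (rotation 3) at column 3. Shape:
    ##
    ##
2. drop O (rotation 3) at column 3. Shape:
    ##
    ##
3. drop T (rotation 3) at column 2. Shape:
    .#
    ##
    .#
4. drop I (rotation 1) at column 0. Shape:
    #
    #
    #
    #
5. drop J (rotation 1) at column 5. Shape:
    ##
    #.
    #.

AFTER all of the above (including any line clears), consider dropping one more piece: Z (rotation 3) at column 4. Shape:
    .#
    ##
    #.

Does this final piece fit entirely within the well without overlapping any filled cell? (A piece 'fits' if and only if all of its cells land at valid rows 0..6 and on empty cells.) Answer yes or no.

Drop 1: O rot3 at col 3 lands with bottom-row=0; cleared 0 line(s) (total 0); column heights now [0 0 0 2 2 0 0], max=2
Drop 2: O rot3 at col 3 lands with bottom-row=2; cleared 0 line(s) (total 0); column heights now [0 0 0 4 4 0 0], max=4
Drop 3: T rot3 at col 2 lands with bottom-row=4; cleared 0 line(s) (total 0); column heights now [0 0 6 7 4 0 0], max=7
Drop 4: I rot1 at col 0 lands with bottom-row=0; cleared 0 line(s) (total 0); column heights now [4 0 6 7 4 0 0], max=7
Drop 5: J rot1 at col 5 lands with bottom-row=0; cleared 0 line(s) (total 0); column heights now [4 0 6 7 4 3 3], max=7
Test piece Z rot3 at col 4 (width 2): heights before test = [4 0 6 7 4 3 3]; fits = True

Answer: yes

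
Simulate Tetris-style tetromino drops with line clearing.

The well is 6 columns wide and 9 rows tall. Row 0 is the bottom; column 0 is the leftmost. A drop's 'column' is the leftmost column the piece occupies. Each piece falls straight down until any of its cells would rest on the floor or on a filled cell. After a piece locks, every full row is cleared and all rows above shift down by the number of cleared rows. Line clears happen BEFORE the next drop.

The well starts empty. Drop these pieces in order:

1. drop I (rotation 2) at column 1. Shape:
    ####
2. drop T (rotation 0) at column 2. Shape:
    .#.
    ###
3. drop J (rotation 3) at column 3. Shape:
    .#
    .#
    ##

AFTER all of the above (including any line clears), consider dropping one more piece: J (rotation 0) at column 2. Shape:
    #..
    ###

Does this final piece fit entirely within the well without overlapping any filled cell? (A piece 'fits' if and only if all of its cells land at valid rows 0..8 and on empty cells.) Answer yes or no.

Answer: yes

Derivation:
Drop 1: I rot2 at col 1 lands with bottom-row=0; cleared 0 line(s) (total 0); column heights now [0 1 1 1 1 0], max=1
Drop 2: T rot0 at col 2 lands with bottom-row=1; cleared 0 line(s) (total 0); column heights now [0 1 2 3 2 0], max=3
Drop 3: J rot3 at col 3 lands with bottom-row=3; cleared 0 line(s) (total 0); column heights now [0 1 2 4 6 0], max=6
Test piece J rot0 at col 2 (width 3): heights before test = [0 1 2 4 6 0]; fits = True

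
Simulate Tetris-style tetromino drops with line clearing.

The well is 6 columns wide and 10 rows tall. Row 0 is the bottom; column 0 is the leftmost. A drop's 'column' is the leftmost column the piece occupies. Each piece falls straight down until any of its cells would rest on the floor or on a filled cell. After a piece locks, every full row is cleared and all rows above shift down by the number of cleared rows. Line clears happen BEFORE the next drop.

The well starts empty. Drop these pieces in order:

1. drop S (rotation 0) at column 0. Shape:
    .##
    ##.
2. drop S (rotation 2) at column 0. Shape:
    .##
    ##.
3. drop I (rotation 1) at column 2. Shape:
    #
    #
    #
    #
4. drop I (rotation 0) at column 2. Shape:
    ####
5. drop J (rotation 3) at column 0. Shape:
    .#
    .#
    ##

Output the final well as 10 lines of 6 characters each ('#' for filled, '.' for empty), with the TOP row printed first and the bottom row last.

Drop 1: S rot0 at col 0 lands with bottom-row=0; cleared 0 line(s) (total 0); column heights now [1 2 2 0 0 0], max=2
Drop 2: S rot2 at col 0 lands with bottom-row=2; cleared 0 line(s) (total 0); column heights now [3 4 4 0 0 0], max=4
Drop 3: I rot1 at col 2 lands with bottom-row=4; cleared 0 line(s) (total 0); column heights now [3 4 8 0 0 0], max=8
Drop 4: I rot0 at col 2 lands with bottom-row=8; cleared 0 line(s) (total 0); column heights now [3 4 9 9 9 9], max=9
Drop 5: J rot3 at col 0 lands with bottom-row=4; cleared 0 line(s) (total 0); column heights now [5 7 9 9 9 9], max=9

Answer: ......
..####
..#...
.##...
.##...
###...
.##...
##....
.##...
##....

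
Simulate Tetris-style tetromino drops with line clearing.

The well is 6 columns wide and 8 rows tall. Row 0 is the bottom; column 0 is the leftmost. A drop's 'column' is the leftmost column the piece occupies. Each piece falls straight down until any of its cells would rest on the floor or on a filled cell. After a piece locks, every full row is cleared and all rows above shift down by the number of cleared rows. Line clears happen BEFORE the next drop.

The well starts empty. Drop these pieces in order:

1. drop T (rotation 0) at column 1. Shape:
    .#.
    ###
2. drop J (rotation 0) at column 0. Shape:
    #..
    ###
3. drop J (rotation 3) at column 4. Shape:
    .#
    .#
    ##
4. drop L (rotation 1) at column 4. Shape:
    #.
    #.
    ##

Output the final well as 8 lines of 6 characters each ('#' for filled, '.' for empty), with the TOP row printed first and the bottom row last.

Drop 1: T rot0 at col 1 lands with bottom-row=0; cleared 0 line(s) (total 0); column heights now [0 1 2 1 0 0], max=2
Drop 2: J rot0 at col 0 lands with bottom-row=2; cleared 0 line(s) (total 0); column heights now [4 3 3 1 0 0], max=4
Drop 3: J rot3 at col 4 lands with bottom-row=0; cleared 0 line(s) (total 0); column heights now [4 3 3 1 1 3], max=4
Drop 4: L rot1 at col 4 lands with bottom-row=3; cleared 0 line(s) (total 0); column heights now [4 3 3 1 6 4], max=6

Answer: ......
......
....#.
....#.
#...##
###..#
..#..#
.#####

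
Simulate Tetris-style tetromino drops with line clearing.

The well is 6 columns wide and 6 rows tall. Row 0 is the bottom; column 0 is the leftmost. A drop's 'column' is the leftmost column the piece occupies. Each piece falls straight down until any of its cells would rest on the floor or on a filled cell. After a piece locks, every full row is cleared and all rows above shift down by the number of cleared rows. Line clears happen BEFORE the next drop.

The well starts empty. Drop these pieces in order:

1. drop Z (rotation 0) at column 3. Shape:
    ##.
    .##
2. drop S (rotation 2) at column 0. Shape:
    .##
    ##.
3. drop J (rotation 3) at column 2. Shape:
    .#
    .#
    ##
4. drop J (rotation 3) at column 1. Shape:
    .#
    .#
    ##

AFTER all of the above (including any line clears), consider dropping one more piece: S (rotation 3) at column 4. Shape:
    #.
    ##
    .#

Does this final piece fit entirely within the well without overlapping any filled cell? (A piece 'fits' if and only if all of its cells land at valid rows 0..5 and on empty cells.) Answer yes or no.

Answer: yes

Derivation:
Drop 1: Z rot0 at col 3 lands with bottom-row=0; cleared 0 line(s) (total 0); column heights now [0 0 0 2 2 1], max=2
Drop 2: S rot2 at col 0 lands with bottom-row=0; cleared 0 line(s) (total 0); column heights now [1 2 2 2 2 1], max=2
Drop 3: J rot3 at col 2 lands with bottom-row=2; cleared 0 line(s) (total 0); column heights now [1 2 3 5 2 1], max=5
Drop 4: J rot3 at col 1 lands with bottom-row=3; cleared 0 line(s) (total 0); column heights now [1 4 6 5 2 1], max=6
Test piece S rot3 at col 4 (width 2): heights before test = [1 4 6 5 2 1]; fits = True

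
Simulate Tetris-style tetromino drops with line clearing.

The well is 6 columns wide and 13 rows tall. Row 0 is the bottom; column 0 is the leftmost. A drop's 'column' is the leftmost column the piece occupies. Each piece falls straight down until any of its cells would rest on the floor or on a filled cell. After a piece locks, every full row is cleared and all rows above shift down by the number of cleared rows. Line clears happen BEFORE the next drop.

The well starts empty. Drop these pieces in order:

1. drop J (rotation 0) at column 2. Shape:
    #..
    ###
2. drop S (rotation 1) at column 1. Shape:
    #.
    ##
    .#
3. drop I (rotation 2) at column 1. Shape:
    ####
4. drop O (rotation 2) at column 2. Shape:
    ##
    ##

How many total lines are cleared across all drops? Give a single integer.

Answer: 0

Derivation:
Drop 1: J rot0 at col 2 lands with bottom-row=0; cleared 0 line(s) (total 0); column heights now [0 0 2 1 1 0], max=2
Drop 2: S rot1 at col 1 lands with bottom-row=2; cleared 0 line(s) (total 0); column heights now [0 5 4 1 1 0], max=5
Drop 3: I rot2 at col 1 lands with bottom-row=5; cleared 0 line(s) (total 0); column heights now [0 6 6 6 6 0], max=6
Drop 4: O rot2 at col 2 lands with bottom-row=6; cleared 0 line(s) (total 0); column heights now [0 6 8 8 6 0], max=8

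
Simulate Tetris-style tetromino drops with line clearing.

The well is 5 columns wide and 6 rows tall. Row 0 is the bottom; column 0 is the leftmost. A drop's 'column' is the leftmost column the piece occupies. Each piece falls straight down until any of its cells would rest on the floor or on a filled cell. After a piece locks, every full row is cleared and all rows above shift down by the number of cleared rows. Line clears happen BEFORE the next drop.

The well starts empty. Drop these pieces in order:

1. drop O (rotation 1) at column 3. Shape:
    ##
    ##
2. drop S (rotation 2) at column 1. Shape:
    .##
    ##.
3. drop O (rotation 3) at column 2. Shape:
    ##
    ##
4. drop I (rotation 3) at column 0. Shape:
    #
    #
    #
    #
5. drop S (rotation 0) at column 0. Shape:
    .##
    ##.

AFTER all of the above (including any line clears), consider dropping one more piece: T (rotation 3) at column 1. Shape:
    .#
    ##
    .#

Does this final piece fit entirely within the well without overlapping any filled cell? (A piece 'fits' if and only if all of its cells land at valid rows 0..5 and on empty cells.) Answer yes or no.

Answer: no

Derivation:
Drop 1: O rot1 at col 3 lands with bottom-row=0; cleared 0 line(s) (total 0); column heights now [0 0 0 2 2], max=2
Drop 2: S rot2 at col 1 lands with bottom-row=1; cleared 0 line(s) (total 0); column heights now [0 2 3 3 2], max=3
Drop 3: O rot3 at col 2 lands with bottom-row=3; cleared 0 line(s) (total 0); column heights now [0 2 5 5 2], max=5
Drop 4: I rot3 at col 0 lands with bottom-row=0; cleared 1 line(s) (total 1); column heights now [3 0 4 4 1], max=4
Drop 5: S rot0 at col 0 lands with bottom-row=3; cleared 0 line(s) (total 1); column heights now [4 5 5 4 1], max=5
Test piece T rot3 at col 1 (width 2): heights before test = [4 5 5 4 1]; fits = False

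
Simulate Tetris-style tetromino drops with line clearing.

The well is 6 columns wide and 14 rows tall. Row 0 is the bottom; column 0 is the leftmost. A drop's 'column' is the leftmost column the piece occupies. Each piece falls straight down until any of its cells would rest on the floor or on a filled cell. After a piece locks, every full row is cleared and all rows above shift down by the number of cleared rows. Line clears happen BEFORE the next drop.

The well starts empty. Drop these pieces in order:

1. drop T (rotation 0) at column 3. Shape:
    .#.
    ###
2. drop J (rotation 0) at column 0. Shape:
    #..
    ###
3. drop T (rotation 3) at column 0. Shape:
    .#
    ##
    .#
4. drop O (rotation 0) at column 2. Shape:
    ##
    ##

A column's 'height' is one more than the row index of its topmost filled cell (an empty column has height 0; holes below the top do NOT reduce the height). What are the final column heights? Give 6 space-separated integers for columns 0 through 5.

Answer: 2 3 2 2 1 0

Derivation:
Drop 1: T rot0 at col 3 lands with bottom-row=0; cleared 0 line(s) (total 0); column heights now [0 0 0 1 2 1], max=2
Drop 2: J rot0 at col 0 lands with bottom-row=0; cleared 1 line(s) (total 1); column heights now [1 0 0 0 1 0], max=1
Drop 3: T rot3 at col 0 lands with bottom-row=0; cleared 0 line(s) (total 1); column heights now [2 3 0 0 1 0], max=3
Drop 4: O rot0 at col 2 lands with bottom-row=0; cleared 0 line(s) (total 1); column heights now [2 3 2 2 1 0], max=3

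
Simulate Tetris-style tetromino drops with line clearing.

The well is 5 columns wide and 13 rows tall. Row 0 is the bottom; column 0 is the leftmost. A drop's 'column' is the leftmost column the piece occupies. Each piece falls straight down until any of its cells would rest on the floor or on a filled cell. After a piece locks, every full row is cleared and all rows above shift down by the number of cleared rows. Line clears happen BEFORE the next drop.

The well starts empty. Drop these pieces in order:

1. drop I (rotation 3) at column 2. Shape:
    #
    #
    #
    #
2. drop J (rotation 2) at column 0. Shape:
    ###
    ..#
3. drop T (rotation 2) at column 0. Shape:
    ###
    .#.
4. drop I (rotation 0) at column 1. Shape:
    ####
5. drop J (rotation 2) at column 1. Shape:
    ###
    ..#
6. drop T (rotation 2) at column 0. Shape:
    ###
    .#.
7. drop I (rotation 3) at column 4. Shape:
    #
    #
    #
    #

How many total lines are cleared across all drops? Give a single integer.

Drop 1: I rot3 at col 2 lands with bottom-row=0; cleared 0 line(s) (total 0); column heights now [0 0 4 0 0], max=4
Drop 2: J rot2 at col 0 lands with bottom-row=4; cleared 0 line(s) (total 0); column heights now [6 6 6 0 0], max=6
Drop 3: T rot2 at col 0 lands with bottom-row=6; cleared 0 line(s) (total 0); column heights now [8 8 8 0 0], max=8
Drop 4: I rot0 at col 1 lands with bottom-row=8; cleared 0 line(s) (total 0); column heights now [8 9 9 9 9], max=9
Drop 5: J rot2 at col 1 lands with bottom-row=9; cleared 0 line(s) (total 0); column heights now [8 11 11 11 9], max=11
Drop 6: T rot2 at col 0 lands with bottom-row=11; cleared 0 line(s) (total 0); column heights now [13 13 13 11 9], max=13
Drop 7: I rot3 at col 4 lands with bottom-row=9; cleared 0 line(s) (total 0); column heights now [13 13 13 11 13], max=13

Answer: 0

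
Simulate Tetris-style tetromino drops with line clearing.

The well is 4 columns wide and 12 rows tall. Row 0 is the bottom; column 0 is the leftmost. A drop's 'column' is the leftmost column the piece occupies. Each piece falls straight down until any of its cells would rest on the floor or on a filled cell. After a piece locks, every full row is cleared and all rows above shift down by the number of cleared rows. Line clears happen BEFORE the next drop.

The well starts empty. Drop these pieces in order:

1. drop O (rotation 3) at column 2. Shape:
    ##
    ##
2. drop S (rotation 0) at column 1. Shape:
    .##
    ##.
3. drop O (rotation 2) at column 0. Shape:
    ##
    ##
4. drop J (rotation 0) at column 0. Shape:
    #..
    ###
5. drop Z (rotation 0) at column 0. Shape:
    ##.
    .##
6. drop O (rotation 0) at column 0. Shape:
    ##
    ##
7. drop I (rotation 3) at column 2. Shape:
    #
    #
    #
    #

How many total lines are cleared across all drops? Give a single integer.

Drop 1: O rot3 at col 2 lands with bottom-row=0; cleared 0 line(s) (total 0); column heights now [0 0 2 2], max=2
Drop 2: S rot0 at col 1 lands with bottom-row=2; cleared 0 line(s) (total 0); column heights now [0 3 4 4], max=4
Drop 3: O rot2 at col 0 lands with bottom-row=3; cleared 1 line(s) (total 1); column heights now [4 4 3 2], max=4
Drop 4: J rot0 at col 0 lands with bottom-row=4; cleared 0 line(s) (total 1); column heights now [6 5 5 2], max=6
Drop 5: Z rot0 at col 0 lands with bottom-row=5; cleared 0 line(s) (total 1); column heights now [7 7 6 2], max=7
Drop 6: O rot0 at col 0 lands with bottom-row=7; cleared 0 line(s) (total 1); column heights now [9 9 6 2], max=9
Drop 7: I rot3 at col 2 lands with bottom-row=6; cleared 0 line(s) (total 1); column heights now [9 9 10 2], max=10

Answer: 1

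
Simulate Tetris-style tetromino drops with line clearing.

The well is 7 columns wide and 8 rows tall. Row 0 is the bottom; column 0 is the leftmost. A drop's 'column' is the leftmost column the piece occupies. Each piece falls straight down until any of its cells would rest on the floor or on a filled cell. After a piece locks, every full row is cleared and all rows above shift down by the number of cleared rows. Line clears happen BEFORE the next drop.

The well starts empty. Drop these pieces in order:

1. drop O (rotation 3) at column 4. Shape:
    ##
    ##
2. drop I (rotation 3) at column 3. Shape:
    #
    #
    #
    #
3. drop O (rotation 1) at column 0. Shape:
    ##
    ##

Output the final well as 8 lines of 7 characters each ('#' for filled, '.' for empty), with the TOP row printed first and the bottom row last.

Drop 1: O rot3 at col 4 lands with bottom-row=0; cleared 0 line(s) (total 0); column heights now [0 0 0 0 2 2 0], max=2
Drop 2: I rot3 at col 3 lands with bottom-row=0; cleared 0 line(s) (total 0); column heights now [0 0 0 4 2 2 0], max=4
Drop 3: O rot1 at col 0 lands with bottom-row=0; cleared 0 line(s) (total 0); column heights now [2 2 0 4 2 2 0], max=4

Answer: .......
.......
.......
.......
...#...
...#...
##.###.
##.###.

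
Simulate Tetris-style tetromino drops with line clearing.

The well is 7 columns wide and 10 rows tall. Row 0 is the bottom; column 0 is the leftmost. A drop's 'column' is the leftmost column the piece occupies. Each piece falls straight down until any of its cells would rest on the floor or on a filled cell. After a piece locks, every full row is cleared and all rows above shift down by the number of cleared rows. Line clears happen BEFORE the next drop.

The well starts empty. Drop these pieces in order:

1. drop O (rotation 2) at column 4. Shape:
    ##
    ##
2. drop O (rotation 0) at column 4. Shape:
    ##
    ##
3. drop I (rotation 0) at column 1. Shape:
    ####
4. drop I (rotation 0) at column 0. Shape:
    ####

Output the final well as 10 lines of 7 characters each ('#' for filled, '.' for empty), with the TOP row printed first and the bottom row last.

Answer: .......
.......
.......
.......
####...
.####..
....##.
....##.
....##.
....##.

Derivation:
Drop 1: O rot2 at col 4 lands with bottom-row=0; cleared 0 line(s) (total 0); column heights now [0 0 0 0 2 2 0], max=2
Drop 2: O rot0 at col 4 lands with bottom-row=2; cleared 0 line(s) (total 0); column heights now [0 0 0 0 4 4 0], max=4
Drop 3: I rot0 at col 1 lands with bottom-row=4; cleared 0 line(s) (total 0); column heights now [0 5 5 5 5 4 0], max=5
Drop 4: I rot0 at col 0 lands with bottom-row=5; cleared 0 line(s) (total 0); column heights now [6 6 6 6 5 4 0], max=6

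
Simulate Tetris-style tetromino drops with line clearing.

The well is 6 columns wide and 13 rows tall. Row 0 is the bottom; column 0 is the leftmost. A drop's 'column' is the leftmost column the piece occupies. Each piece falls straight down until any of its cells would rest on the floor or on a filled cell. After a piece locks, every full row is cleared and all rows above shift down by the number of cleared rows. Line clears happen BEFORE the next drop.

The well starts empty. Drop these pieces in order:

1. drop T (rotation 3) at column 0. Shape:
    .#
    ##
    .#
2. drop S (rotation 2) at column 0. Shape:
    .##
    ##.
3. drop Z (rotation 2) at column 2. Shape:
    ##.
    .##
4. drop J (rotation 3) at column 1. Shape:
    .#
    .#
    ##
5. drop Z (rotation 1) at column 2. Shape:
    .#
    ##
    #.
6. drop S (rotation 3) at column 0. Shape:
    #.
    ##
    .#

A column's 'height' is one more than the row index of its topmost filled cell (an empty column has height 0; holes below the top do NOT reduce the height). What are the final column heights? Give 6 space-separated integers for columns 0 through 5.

Answer: 10 9 11 12 5 0

Derivation:
Drop 1: T rot3 at col 0 lands with bottom-row=0; cleared 0 line(s) (total 0); column heights now [2 3 0 0 0 0], max=3
Drop 2: S rot2 at col 0 lands with bottom-row=3; cleared 0 line(s) (total 0); column heights now [4 5 5 0 0 0], max=5
Drop 3: Z rot2 at col 2 lands with bottom-row=4; cleared 0 line(s) (total 0); column heights now [4 5 6 6 5 0], max=6
Drop 4: J rot3 at col 1 lands with bottom-row=6; cleared 0 line(s) (total 0); column heights now [4 7 9 6 5 0], max=9
Drop 5: Z rot1 at col 2 lands with bottom-row=9; cleared 0 line(s) (total 0); column heights now [4 7 11 12 5 0], max=12
Drop 6: S rot3 at col 0 lands with bottom-row=7; cleared 0 line(s) (total 0); column heights now [10 9 11 12 5 0], max=12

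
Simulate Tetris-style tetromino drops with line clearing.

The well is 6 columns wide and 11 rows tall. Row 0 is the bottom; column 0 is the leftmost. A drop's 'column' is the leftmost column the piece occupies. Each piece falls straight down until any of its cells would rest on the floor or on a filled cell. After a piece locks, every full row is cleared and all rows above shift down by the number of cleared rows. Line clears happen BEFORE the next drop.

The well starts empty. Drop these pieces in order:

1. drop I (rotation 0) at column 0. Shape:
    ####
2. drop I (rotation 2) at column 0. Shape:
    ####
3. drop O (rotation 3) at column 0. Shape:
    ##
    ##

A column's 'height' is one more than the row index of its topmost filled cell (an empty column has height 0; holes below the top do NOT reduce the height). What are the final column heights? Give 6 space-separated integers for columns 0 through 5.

Answer: 4 4 2 2 0 0

Derivation:
Drop 1: I rot0 at col 0 lands with bottom-row=0; cleared 0 line(s) (total 0); column heights now [1 1 1 1 0 0], max=1
Drop 2: I rot2 at col 0 lands with bottom-row=1; cleared 0 line(s) (total 0); column heights now [2 2 2 2 0 0], max=2
Drop 3: O rot3 at col 0 lands with bottom-row=2; cleared 0 line(s) (total 0); column heights now [4 4 2 2 0 0], max=4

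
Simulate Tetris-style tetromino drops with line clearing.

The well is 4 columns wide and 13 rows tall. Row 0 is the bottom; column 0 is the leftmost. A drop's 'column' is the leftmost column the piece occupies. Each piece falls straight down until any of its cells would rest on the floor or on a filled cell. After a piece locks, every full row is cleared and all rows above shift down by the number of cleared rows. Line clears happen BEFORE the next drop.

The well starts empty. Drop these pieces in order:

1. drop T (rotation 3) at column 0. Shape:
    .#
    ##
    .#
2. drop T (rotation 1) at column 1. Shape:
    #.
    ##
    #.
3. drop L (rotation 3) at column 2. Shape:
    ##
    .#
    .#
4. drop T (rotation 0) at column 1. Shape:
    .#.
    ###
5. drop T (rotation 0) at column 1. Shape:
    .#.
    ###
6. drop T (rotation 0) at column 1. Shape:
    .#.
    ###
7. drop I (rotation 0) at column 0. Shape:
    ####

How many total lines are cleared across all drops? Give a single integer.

Drop 1: T rot3 at col 0 lands with bottom-row=0; cleared 0 line(s) (total 0); column heights now [2 3 0 0], max=3
Drop 2: T rot1 at col 1 lands with bottom-row=3; cleared 0 line(s) (total 0); column heights now [2 6 5 0], max=6
Drop 3: L rot3 at col 2 lands with bottom-row=3; cleared 0 line(s) (total 0); column heights now [2 6 6 6], max=6
Drop 4: T rot0 at col 1 lands with bottom-row=6; cleared 0 line(s) (total 0); column heights now [2 7 8 7], max=8
Drop 5: T rot0 at col 1 lands with bottom-row=8; cleared 0 line(s) (total 0); column heights now [2 9 10 9], max=10
Drop 6: T rot0 at col 1 lands with bottom-row=10; cleared 0 line(s) (total 0); column heights now [2 11 12 11], max=12
Drop 7: I rot0 at col 0 lands with bottom-row=12; cleared 1 line(s) (total 1); column heights now [2 11 12 11], max=12

Answer: 1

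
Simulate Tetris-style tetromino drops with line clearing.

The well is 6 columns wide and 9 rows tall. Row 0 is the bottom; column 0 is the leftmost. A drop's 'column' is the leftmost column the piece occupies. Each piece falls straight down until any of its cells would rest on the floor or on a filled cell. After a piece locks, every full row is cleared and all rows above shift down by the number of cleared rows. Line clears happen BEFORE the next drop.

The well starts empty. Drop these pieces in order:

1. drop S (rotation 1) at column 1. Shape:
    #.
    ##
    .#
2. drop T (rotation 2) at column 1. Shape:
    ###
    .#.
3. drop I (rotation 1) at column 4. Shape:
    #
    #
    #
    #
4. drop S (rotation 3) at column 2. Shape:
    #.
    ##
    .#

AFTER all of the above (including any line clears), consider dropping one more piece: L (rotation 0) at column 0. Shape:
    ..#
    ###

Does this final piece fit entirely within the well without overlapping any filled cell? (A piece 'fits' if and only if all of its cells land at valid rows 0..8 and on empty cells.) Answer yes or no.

Drop 1: S rot1 at col 1 lands with bottom-row=0; cleared 0 line(s) (total 0); column heights now [0 3 2 0 0 0], max=3
Drop 2: T rot2 at col 1 lands with bottom-row=2; cleared 0 line(s) (total 0); column heights now [0 4 4 4 0 0], max=4
Drop 3: I rot1 at col 4 lands with bottom-row=0; cleared 0 line(s) (total 0); column heights now [0 4 4 4 4 0], max=4
Drop 4: S rot3 at col 2 lands with bottom-row=4; cleared 0 line(s) (total 0); column heights now [0 4 7 6 4 0], max=7
Test piece L rot0 at col 0 (width 3): heights before test = [0 4 7 6 4 0]; fits = True

Answer: yes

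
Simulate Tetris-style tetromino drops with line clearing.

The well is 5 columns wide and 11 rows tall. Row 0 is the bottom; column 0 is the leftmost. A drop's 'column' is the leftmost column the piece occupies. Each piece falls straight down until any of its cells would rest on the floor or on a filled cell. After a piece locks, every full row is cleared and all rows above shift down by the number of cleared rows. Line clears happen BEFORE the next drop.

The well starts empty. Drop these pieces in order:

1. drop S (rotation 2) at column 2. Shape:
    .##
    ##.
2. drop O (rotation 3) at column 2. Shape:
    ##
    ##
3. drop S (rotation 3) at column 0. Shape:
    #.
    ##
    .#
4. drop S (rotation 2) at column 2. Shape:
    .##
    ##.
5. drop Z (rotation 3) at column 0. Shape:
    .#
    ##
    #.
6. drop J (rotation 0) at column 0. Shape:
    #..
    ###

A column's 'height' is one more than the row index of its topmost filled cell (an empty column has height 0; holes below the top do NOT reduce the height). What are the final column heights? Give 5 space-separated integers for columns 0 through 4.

Answer: 8 7 7 6 6

Derivation:
Drop 1: S rot2 at col 2 lands with bottom-row=0; cleared 0 line(s) (total 0); column heights now [0 0 1 2 2], max=2
Drop 2: O rot3 at col 2 lands with bottom-row=2; cleared 0 line(s) (total 0); column heights now [0 0 4 4 2], max=4
Drop 3: S rot3 at col 0 lands with bottom-row=0; cleared 0 line(s) (total 0); column heights now [3 2 4 4 2], max=4
Drop 4: S rot2 at col 2 lands with bottom-row=4; cleared 0 line(s) (total 0); column heights now [3 2 5 6 6], max=6
Drop 5: Z rot3 at col 0 lands with bottom-row=3; cleared 0 line(s) (total 0); column heights now [5 6 5 6 6], max=6
Drop 6: J rot0 at col 0 lands with bottom-row=6; cleared 0 line(s) (total 0); column heights now [8 7 7 6 6], max=8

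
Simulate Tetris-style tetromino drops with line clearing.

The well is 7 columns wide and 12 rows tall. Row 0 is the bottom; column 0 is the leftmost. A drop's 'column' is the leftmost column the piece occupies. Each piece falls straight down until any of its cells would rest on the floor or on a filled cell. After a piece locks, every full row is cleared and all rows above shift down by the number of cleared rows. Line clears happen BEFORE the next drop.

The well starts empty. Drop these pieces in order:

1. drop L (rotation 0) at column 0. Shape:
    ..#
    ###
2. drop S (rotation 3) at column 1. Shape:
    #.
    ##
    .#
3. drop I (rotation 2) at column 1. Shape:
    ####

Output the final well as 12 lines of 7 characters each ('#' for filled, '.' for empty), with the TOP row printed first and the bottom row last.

Answer: .......
.......
.......
.......
.......
.......
.####..
.#.....
.##....
..#....
..#....
###....

Derivation:
Drop 1: L rot0 at col 0 lands with bottom-row=0; cleared 0 line(s) (total 0); column heights now [1 1 2 0 0 0 0], max=2
Drop 2: S rot3 at col 1 lands with bottom-row=2; cleared 0 line(s) (total 0); column heights now [1 5 4 0 0 0 0], max=5
Drop 3: I rot2 at col 1 lands with bottom-row=5; cleared 0 line(s) (total 0); column heights now [1 6 6 6 6 0 0], max=6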